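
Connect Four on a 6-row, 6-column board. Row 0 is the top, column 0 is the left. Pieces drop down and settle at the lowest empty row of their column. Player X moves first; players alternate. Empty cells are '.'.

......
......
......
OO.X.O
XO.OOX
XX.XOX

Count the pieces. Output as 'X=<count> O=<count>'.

X=7 O=7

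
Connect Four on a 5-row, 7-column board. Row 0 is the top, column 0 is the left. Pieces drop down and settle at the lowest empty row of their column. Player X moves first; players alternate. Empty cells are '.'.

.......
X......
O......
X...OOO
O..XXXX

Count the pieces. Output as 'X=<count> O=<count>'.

X=6 O=5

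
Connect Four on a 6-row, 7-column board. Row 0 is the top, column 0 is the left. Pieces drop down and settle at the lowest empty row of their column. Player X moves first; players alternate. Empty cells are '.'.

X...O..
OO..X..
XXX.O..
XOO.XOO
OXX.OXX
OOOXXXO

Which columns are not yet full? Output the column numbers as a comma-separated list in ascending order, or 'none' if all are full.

Answer: 1,2,3,5,6

Derivation:
col 0: top cell = 'X' → FULL
col 1: top cell = '.' → open
col 2: top cell = '.' → open
col 3: top cell = '.' → open
col 4: top cell = 'O' → FULL
col 5: top cell = '.' → open
col 6: top cell = '.' → open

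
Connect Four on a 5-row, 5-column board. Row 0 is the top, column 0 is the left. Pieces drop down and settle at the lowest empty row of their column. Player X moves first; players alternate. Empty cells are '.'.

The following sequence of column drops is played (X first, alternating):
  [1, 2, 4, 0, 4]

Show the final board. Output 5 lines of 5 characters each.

Answer: .....
.....
.....
....X
OXO.X

Derivation:
Move 1: X drops in col 1, lands at row 4
Move 2: O drops in col 2, lands at row 4
Move 3: X drops in col 4, lands at row 4
Move 4: O drops in col 0, lands at row 4
Move 5: X drops in col 4, lands at row 3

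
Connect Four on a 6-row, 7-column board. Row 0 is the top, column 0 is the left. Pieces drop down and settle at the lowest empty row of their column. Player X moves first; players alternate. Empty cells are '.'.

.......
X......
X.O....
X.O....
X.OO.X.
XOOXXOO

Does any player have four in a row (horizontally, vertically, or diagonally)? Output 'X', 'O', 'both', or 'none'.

both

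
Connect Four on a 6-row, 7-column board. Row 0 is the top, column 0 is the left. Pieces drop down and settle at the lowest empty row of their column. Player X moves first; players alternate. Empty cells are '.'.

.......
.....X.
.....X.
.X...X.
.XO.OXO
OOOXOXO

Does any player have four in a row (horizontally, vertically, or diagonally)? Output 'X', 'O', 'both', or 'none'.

X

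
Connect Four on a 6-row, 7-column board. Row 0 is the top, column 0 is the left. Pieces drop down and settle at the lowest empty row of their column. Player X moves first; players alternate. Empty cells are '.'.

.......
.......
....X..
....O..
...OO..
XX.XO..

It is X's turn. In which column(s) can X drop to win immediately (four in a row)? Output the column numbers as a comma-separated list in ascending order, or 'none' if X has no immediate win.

col 0: drop X → no win
col 1: drop X → no win
col 2: drop X → WIN!
col 3: drop X → no win
col 4: drop X → no win
col 5: drop X → no win
col 6: drop X → no win

Answer: 2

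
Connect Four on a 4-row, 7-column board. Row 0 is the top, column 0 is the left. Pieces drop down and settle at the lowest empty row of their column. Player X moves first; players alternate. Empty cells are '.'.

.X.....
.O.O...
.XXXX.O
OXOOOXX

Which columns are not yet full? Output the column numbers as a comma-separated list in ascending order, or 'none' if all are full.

col 0: top cell = '.' → open
col 1: top cell = 'X' → FULL
col 2: top cell = '.' → open
col 3: top cell = '.' → open
col 4: top cell = '.' → open
col 5: top cell = '.' → open
col 6: top cell = '.' → open

Answer: 0,2,3,4,5,6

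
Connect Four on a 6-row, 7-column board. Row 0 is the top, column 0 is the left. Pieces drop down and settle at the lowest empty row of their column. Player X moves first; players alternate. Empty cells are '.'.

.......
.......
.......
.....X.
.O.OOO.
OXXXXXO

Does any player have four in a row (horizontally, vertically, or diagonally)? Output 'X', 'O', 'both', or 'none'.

X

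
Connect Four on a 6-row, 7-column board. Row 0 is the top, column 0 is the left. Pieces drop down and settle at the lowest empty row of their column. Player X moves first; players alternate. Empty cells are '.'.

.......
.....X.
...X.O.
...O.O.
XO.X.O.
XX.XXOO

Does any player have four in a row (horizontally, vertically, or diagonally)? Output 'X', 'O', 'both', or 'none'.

O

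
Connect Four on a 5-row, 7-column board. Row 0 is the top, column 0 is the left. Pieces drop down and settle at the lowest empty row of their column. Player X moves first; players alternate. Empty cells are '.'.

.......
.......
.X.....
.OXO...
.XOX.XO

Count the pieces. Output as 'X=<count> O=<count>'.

X=5 O=4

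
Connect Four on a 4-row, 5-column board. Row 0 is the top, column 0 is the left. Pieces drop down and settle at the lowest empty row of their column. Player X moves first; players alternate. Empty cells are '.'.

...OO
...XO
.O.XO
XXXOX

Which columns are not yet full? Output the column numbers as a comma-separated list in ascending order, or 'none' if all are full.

Answer: 0,1,2

Derivation:
col 0: top cell = '.' → open
col 1: top cell = '.' → open
col 2: top cell = '.' → open
col 3: top cell = 'O' → FULL
col 4: top cell = 'O' → FULL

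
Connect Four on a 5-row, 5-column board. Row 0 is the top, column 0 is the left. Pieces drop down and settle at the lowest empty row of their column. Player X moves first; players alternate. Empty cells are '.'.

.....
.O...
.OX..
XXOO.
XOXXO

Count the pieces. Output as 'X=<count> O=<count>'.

X=6 O=6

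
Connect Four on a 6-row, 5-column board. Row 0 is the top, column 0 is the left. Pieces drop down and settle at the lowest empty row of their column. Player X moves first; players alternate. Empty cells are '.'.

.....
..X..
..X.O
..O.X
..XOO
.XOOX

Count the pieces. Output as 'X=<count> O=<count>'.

X=6 O=6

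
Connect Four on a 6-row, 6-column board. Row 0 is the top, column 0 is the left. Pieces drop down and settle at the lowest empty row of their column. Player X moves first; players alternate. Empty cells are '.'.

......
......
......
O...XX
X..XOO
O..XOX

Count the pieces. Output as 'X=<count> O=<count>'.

X=6 O=5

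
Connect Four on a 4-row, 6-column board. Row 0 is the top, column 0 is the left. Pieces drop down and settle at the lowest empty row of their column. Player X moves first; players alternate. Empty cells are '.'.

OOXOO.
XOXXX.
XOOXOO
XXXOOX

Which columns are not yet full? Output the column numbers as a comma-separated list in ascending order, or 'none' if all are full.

Answer: 5

Derivation:
col 0: top cell = 'O' → FULL
col 1: top cell = 'O' → FULL
col 2: top cell = 'X' → FULL
col 3: top cell = 'O' → FULL
col 4: top cell = 'O' → FULL
col 5: top cell = '.' → open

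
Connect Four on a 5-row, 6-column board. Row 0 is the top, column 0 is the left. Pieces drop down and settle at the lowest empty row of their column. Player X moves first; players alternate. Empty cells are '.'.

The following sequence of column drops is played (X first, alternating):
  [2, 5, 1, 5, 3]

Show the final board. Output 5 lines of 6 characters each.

Move 1: X drops in col 2, lands at row 4
Move 2: O drops in col 5, lands at row 4
Move 3: X drops in col 1, lands at row 4
Move 4: O drops in col 5, lands at row 3
Move 5: X drops in col 3, lands at row 4

Answer: ......
......
......
.....O
.XXX.O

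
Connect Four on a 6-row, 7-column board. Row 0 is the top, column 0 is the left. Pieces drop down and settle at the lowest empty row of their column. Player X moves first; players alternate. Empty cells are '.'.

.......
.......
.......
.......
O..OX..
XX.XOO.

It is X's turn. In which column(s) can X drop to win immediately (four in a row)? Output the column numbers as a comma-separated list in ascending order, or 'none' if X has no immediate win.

Answer: 2

Derivation:
col 0: drop X → no win
col 1: drop X → no win
col 2: drop X → WIN!
col 3: drop X → no win
col 4: drop X → no win
col 5: drop X → no win
col 6: drop X → no win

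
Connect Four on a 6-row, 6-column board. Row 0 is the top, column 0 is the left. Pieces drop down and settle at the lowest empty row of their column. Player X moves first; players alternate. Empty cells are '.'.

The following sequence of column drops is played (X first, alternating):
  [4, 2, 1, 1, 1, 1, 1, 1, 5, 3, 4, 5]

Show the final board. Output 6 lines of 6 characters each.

Answer: .O....
.X....
.O....
.X....
.O..XO
.XOOXX

Derivation:
Move 1: X drops in col 4, lands at row 5
Move 2: O drops in col 2, lands at row 5
Move 3: X drops in col 1, lands at row 5
Move 4: O drops in col 1, lands at row 4
Move 5: X drops in col 1, lands at row 3
Move 6: O drops in col 1, lands at row 2
Move 7: X drops in col 1, lands at row 1
Move 8: O drops in col 1, lands at row 0
Move 9: X drops in col 5, lands at row 5
Move 10: O drops in col 3, lands at row 5
Move 11: X drops in col 4, lands at row 4
Move 12: O drops in col 5, lands at row 4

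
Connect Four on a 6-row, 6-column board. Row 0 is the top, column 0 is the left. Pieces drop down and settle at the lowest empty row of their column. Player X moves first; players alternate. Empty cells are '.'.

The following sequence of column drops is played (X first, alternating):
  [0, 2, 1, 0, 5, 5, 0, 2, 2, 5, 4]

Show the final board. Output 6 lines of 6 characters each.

Answer: ......
......
......
X.X..O
O.O..O
XXO.XX

Derivation:
Move 1: X drops in col 0, lands at row 5
Move 2: O drops in col 2, lands at row 5
Move 3: X drops in col 1, lands at row 5
Move 4: O drops in col 0, lands at row 4
Move 5: X drops in col 5, lands at row 5
Move 6: O drops in col 5, lands at row 4
Move 7: X drops in col 0, lands at row 3
Move 8: O drops in col 2, lands at row 4
Move 9: X drops in col 2, lands at row 3
Move 10: O drops in col 5, lands at row 3
Move 11: X drops in col 4, lands at row 5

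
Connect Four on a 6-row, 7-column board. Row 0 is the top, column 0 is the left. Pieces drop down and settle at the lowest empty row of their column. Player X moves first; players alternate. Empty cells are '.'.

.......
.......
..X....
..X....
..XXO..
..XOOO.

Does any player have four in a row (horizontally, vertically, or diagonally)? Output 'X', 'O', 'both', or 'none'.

X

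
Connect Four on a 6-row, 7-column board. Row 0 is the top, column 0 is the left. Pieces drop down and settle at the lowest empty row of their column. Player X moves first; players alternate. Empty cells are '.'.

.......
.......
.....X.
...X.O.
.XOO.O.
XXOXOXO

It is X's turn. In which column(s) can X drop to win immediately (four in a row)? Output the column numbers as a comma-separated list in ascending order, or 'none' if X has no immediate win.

col 0: drop X → no win
col 1: drop X → no win
col 2: drop X → no win
col 3: drop X → no win
col 4: drop X → no win
col 5: drop X → no win
col 6: drop X → no win

Answer: none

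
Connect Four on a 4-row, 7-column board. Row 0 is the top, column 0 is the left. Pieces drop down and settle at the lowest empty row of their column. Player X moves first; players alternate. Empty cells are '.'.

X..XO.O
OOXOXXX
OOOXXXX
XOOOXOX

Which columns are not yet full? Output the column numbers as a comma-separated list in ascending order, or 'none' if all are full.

Answer: 1,2,5

Derivation:
col 0: top cell = 'X' → FULL
col 1: top cell = '.' → open
col 2: top cell = '.' → open
col 3: top cell = 'X' → FULL
col 4: top cell = 'O' → FULL
col 5: top cell = '.' → open
col 6: top cell = 'O' → FULL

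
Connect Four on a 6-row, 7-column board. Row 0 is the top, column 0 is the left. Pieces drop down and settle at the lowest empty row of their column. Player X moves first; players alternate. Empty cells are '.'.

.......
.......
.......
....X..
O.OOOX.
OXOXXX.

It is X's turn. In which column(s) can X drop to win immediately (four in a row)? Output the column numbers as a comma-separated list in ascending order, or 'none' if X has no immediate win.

col 0: drop X → no win
col 1: drop X → no win
col 2: drop X → no win
col 3: drop X → no win
col 4: drop X → no win
col 5: drop X → no win
col 6: drop X → WIN!

Answer: 6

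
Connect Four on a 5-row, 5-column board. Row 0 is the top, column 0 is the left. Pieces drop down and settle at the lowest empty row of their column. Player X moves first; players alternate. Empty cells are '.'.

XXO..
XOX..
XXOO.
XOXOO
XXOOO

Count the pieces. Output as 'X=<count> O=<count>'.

X=10 O=10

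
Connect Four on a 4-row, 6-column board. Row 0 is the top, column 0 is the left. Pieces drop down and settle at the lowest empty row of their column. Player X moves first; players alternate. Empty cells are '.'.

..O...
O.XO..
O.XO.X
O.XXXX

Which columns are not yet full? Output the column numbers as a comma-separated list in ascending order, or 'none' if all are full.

Answer: 0,1,3,4,5

Derivation:
col 0: top cell = '.' → open
col 1: top cell = '.' → open
col 2: top cell = 'O' → FULL
col 3: top cell = '.' → open
col 4: top cell = '.' → open
col 5: top cell = '.' → open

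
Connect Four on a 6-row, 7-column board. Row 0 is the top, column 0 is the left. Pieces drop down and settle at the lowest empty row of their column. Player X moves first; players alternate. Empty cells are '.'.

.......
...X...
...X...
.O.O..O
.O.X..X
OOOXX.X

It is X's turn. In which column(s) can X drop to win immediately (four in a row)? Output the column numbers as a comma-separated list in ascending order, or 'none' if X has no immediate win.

Answer: 5

Derivation:
col 0: drop X → no win
col 1: drop X → no win
col 2: drop X → no win
col 3: drop X → no win
col 4: drop X → no win
col 5: drop X → WIN!
col 6: drop X → no win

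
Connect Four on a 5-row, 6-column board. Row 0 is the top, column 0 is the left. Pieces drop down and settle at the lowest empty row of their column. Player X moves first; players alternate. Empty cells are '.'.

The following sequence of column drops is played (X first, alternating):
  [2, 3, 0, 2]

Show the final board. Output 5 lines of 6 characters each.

Move 1: X drops in col 2, lands at row 4
Move 2: O drops in col 3, lands at row 4
Move 3: X drops in col 0, lands at row 4
Move 4: O drops in col 2, lands at row 3

Answer: ......
......
......
..O...
X.XO..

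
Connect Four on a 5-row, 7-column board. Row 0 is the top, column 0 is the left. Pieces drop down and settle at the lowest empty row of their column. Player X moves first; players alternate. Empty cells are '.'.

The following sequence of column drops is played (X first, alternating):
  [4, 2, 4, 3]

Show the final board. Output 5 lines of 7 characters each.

Answer: .......
.......
.......
....X..
..OOX..

Derivation:
Move 1: X drops in col 4, lands at row 4
Move 2: O drops in col 2, lands at row 4
Move 3: X drops in col 4, lands at row 3
Move 4: O drops in col 3, lands at row 4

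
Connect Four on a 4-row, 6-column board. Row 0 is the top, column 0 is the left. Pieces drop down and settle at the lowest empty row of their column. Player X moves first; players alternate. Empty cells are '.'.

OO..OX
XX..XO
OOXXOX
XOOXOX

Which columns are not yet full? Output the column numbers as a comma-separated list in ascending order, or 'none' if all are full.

col 0: top cell = 'O' → FULL
col 1: top cell = 'O' → FULL
col 2: top cell = '.' → open
col 3: top cell = '.' → open
col 4: top cell = 'O' → FULL
col 5: top cell = 'X' → FULL

Answer: 2,3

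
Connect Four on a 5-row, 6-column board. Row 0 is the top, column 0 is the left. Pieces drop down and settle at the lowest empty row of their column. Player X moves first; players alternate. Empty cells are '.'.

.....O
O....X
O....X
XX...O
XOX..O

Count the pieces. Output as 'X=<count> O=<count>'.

X=6 O=6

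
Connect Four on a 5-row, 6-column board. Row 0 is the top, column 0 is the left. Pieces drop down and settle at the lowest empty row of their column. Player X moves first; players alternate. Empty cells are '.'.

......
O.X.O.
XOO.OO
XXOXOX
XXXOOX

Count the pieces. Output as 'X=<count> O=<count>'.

X=10 O=10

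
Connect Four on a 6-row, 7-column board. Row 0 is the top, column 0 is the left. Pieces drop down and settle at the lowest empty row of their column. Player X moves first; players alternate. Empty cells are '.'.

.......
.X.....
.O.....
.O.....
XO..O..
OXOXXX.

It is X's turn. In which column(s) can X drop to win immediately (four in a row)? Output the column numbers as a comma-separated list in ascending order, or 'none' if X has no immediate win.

col 0: drop X → no win
col 1: drop X → no win
col 2: drop X → no win
col 3: drop X → no win
col 4: drop X → no win
col 5: drop X → no win
col 6: drop X → WIN!

Answer: 6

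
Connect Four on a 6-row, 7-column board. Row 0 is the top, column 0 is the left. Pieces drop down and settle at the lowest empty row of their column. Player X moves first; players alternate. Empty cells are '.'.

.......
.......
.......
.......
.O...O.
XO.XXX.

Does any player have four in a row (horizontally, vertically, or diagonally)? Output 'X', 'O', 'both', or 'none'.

none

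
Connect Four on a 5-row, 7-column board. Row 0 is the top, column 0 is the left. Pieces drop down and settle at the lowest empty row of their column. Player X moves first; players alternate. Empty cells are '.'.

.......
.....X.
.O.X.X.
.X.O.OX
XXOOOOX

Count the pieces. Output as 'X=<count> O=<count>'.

X=8 O=7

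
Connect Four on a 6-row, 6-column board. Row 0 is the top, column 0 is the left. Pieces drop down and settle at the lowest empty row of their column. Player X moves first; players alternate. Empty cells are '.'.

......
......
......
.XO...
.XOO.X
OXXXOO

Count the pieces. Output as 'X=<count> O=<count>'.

X=6 O=6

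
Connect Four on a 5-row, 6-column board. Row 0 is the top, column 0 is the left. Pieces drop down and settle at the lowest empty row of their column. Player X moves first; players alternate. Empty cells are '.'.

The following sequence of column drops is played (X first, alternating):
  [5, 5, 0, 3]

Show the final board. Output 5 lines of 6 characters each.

Move 1: X drops in col 5, lands at row 4
Move 2: O drops in col 5, lands at row 3
Move 3: X drops in col 0, lands at row 4
Move 4: O drops in col 3, lands at row 4

Answer: ......
......
......
.....O
X..O.X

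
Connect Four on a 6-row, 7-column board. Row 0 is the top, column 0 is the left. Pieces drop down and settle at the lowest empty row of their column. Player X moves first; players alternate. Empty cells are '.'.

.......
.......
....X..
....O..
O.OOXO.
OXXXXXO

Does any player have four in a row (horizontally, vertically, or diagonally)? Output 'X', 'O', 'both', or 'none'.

X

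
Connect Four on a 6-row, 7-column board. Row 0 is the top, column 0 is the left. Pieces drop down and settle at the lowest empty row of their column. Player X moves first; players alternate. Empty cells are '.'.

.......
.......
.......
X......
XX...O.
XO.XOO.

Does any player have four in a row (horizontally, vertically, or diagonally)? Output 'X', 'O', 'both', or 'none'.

none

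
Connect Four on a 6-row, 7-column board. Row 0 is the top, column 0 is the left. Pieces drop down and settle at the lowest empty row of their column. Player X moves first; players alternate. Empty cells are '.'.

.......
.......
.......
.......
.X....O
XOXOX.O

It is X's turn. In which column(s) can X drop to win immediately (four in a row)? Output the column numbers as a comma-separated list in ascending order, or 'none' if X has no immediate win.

col 0: drop X → no win
col 1: drop X → no win
col 2: drop X → no win
col 3: drop X → no win
col 4: drop X → no win
col 5: drop X → no win
col 6: drop X → no win

Answer: none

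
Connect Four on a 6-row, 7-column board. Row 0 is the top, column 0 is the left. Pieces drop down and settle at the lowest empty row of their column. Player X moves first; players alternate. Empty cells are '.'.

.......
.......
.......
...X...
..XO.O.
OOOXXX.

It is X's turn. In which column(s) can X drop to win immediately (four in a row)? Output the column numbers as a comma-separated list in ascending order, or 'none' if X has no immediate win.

Answer: 6

Derivation:
col 0: drop X → no win
col 1: drop X → no win
col 2: drop X → no win
col 3: drop X → no win
col 4: drop X → no win
col 5: drop X → no win
col 6: drop X → WIN!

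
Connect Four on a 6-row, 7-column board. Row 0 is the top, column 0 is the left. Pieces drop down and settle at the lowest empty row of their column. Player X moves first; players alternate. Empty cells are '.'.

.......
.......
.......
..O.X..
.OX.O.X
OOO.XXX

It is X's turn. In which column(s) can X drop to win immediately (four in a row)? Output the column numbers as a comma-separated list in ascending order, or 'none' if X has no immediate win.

col 0: drop X → no win
col 1: drop X → no win
col 2: drop X → no win
col 3: drop X → WIN!
col 4: drop X → no win
col 5: drop X → no win
col 6: drop X → no win

Answer: 3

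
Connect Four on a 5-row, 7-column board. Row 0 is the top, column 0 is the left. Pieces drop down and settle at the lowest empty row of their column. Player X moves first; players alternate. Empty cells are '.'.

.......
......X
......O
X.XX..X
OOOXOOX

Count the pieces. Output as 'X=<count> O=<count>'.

X=7 O=6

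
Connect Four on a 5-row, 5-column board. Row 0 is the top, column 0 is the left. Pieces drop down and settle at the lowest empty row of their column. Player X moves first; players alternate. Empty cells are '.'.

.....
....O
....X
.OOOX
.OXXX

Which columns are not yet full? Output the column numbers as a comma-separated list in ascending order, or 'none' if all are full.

col 0: top cell = '.' → open
col 1: top cell = '.' → open
col 2: top cell = '.' → open
col 3: top cell = '.' → open
col 4: top cell = '.' → open

Answer: 0,1,2,3,4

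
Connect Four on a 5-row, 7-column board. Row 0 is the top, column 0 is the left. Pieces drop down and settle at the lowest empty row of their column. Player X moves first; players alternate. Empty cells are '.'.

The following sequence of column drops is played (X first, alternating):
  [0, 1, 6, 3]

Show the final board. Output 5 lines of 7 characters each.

Answer: .......
.......
.......
.......
XO.O..X

Derivation:
Move 1: X drops in col 0, lands at row 4
Move 2: O drops in col 1, lands at row 4
Move 3: X drops in col 6, lands at row 4
Move 4: O drops in col 3, lands at row 4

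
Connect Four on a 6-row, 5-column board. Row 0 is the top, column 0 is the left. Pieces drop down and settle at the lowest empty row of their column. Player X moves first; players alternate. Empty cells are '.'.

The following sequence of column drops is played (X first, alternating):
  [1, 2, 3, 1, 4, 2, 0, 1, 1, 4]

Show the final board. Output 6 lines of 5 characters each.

Answer: .....
.....
.X...
.O...
.OO.O
XXOXX

Derivation:
Move 1: X drops in col 1, lands at row 5
Move 2: O drops in col 2, lands at row 5
Move 3: X drops in col 3, lands at row 5
Move 4: O drops in col 1, lands at row 4
Move 5: X drops in col 4, lands at row 5
Move 6: O drops in col 2, lands at row 4
Move 7: X drops in col 0, lands at row 5
Move 8: O drops in col 1, lands at row 3
Move 9: X drops in col 1, lands at row 2
Move 10: O drops in col 4, lands at row 4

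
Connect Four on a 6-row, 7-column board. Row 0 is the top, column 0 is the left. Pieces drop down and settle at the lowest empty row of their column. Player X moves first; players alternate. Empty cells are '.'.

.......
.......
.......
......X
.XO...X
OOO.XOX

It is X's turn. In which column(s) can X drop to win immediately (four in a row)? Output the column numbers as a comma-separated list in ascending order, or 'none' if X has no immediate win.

col 0: drop X → no win
col 1: drop X → no win
col 2: drop X → no win
col 3: drop X → no win
col 4: drop X → no win
col 5: drop X → no win
col 6: drop X → WIN!

Answer: 6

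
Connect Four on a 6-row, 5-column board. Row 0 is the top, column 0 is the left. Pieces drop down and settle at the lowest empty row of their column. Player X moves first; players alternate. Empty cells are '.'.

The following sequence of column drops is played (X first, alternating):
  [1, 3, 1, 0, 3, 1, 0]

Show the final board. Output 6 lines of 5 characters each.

Move 1: X drops in col 1, lands at row 5
Move 2: O drops in col 3, lands at row 5
Move 3: X drops in col 1, lands at row 4
Move 4: O drops in col 0, lands at row 5
Move 5: X drops in col 3, lands at row 4
Move 6: O drops in col 1, lands at row 3
Move 7: X drops in col 0, lands at row 4

Answer: .....
.....
.....
.O...
XX.X.
OX.O.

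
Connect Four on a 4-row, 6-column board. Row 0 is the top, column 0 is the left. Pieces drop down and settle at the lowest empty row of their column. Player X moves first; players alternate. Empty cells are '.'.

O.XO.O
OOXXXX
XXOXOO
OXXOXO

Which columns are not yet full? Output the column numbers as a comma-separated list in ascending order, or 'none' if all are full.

Answer: 1,4

Derivation:
col 0: top cell = 'O' → FULL
col 1: top cell = '.' → open
col 2: top cell = 'X' → FULL
col 3: top cell = 'O' → FULL
col 4: top cell = '.' → open
col 5: top cell = 'O' → FULL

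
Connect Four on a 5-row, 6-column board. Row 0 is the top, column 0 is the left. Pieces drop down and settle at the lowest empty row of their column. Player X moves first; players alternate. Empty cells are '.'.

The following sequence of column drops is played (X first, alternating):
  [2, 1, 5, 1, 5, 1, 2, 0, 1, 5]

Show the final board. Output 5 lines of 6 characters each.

Answer: ......
.X....
.O...O
.OX..X
OOX..X

Derivation:
Move 1: X drops in col 2, lands at row 4
Move 2: O drops in col 1, lands at row 4
Move 3: X drops in col 5, lands at row 4
Move 4: O drops in col 1, lands at row 3
Move 5: X drops in col 5, lands at row 3
Move 6: O drops in col 1, lands at row 2
Move 7: X drops in col 2, lands at row 3
Move 8: O drops in col 0, lands at row 4
Move 9: X drops in col 1, lands at row 1
Move 10: O drops in col 5, lands at row 2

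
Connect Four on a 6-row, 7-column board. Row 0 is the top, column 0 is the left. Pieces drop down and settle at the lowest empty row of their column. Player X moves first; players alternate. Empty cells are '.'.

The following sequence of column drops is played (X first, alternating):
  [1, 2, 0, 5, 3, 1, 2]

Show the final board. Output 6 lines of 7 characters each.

Move 1: X drops in col 1, lands at row 5
Move 2: O drops in col 2, lands at row 5
Move 3: X drops in col 0, lands at row 5
Move 4: O drops in col 5, lands at row 5
Move 5: X drops in col 3, lands at row 5
Move 6: O drops in col 1, lands at row 4
Move 7: X drops in col 2, lands at row 4

Answer: .......
.......
.......
.......
.OX....
XXOX.O.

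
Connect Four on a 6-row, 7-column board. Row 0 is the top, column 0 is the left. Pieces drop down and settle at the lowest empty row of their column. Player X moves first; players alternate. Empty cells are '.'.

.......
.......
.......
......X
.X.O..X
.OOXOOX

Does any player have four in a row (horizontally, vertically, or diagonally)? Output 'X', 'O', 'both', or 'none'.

none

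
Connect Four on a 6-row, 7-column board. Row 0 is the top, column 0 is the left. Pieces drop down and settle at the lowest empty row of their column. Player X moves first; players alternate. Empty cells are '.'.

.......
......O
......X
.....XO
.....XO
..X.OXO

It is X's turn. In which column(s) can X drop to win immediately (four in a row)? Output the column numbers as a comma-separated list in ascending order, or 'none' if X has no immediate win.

Answer: 5

Derivation:
col 0: drop X → no win
col 1: drop X → no win
col 2: drop X → no win
col 3: drop X → no win
col 4: drop X → no win
col 5: drop X → WIN!
col 6: drop X → no win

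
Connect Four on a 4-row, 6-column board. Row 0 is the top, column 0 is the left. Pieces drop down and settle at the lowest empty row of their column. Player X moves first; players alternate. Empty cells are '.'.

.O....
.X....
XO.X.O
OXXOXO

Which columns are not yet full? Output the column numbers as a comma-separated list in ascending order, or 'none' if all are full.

col 0: top cell = '.' → open
col 1: top cell = 'O' → FULL
col 2: top cell = '.' → open
col 3: top cell = '.' → open
col 4: top cell = '.' → open
col 5: top cell = '.' → open

Answer: 0,2,3,4,5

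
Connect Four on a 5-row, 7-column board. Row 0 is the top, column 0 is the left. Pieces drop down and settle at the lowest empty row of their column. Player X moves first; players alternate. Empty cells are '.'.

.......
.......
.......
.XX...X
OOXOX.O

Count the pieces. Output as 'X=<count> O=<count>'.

X=5 O=4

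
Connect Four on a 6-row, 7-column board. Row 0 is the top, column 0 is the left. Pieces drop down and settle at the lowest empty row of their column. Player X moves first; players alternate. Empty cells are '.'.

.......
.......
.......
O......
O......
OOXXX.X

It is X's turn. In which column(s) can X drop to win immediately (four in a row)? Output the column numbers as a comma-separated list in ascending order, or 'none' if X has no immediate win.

col 0: drop X → no win
col 1: drop X → no win
col 2: drop X → no win
col 3: drop X → no win
col 4: drop X → no win
col 5: drop X → WIN!
col 6: drop X → no win

Answer: 5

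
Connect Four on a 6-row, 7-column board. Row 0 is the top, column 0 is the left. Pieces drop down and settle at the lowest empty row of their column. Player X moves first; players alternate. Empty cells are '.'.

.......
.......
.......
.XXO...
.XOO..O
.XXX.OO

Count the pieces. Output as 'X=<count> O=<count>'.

X=6 O=6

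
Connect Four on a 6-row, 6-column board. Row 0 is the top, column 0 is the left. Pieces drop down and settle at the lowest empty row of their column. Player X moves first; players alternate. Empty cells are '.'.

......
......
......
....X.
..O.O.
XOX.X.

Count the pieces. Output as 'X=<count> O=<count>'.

X=4 O=3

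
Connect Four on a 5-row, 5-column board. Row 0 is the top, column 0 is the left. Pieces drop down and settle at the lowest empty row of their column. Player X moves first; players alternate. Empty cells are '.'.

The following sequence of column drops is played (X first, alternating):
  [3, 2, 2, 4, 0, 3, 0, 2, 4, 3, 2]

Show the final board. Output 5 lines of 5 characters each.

Answer: .....
..X..
..OO.
X.XOX
X.OXO

Derivation:
Move 1: X drops in col 3, lands at row 4
Move 2: O drops in col 2, lands at row 4
Move 3: X drops in col 2, lands at row 3
Move 4: O drops in col 4, lands at row 4
Move 5: X drops in col 0, lands at row 4
Move 6: O drops in col 3, lands at row 3
Move 7: X drops in col 0, lands at row 3
Move 8: O drops in col 2, lands at row 2
Move 9: X drops in col 4, lands at row 3
Move 10: O drops in col 3, lands at row 2
Move 11: X drops in col 2, lands at row 1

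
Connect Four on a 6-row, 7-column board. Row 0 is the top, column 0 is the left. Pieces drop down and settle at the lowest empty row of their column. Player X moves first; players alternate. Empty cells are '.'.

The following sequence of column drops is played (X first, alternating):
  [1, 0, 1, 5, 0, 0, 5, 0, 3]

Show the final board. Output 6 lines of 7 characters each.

Move 1: X drops in col 1, lands at row 5
Move 2: O drops in col 0, lands at row 5
Move 3: X drops in col 1, lands at row 4
Move 4: O drops in col 5, lands at row 5
Move 5: X drops in col 0, lands at row 4
Move 6: O drops in col 0, lands at row 3
Move 7: X drops in col 5, lands at row 4
Move 8: O drops in col 0, lands at row 2
Move 9: X drops in col 3, lands at row 5

Answer: .......
.......
O......
O......
XX...X.
OX.X.O.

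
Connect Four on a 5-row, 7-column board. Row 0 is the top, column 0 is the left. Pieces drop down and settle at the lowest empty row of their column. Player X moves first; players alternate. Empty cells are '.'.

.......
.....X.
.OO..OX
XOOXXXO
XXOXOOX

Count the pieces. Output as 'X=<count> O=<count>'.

X=10 O=9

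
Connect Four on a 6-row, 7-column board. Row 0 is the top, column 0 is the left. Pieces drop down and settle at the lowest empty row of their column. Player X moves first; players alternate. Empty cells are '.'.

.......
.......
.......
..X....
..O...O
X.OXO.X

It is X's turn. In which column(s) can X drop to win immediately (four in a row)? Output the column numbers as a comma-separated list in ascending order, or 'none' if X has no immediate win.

Answer: none

Derivation:
col 0: drop X → no win
col 1: drop X → no win
col 2: drop X → no win
col 3: drop X → no win
col 4: drop X → no win
col 5: drop X → no win
col 6: drop X → no win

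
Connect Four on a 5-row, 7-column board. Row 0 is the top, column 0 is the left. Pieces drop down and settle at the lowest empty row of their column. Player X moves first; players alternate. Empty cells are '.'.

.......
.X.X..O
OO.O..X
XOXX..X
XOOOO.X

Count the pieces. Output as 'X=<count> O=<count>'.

X=9 O=9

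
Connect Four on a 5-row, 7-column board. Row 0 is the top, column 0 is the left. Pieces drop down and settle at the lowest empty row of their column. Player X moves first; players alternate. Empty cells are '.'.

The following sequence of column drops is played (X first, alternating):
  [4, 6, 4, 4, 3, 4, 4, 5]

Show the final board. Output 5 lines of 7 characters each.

Move 1: X drops in col 4, lands at row 4
Move 2: O drops in col 6, lands at row 4
Move 3: X drops in col 4, lands at row 3
Move 4: O drops in col 4, lands at row 2
Move 5: X drops in col 3, lands at row 4
Move 6: O drops in col 4, lands at row 1
Move 7: X drops in col 4, lands at row 0
Move 8: O drops in col 5, lands at row 4

Answer: ....X..
....O..
....O..
....X..
...XXOO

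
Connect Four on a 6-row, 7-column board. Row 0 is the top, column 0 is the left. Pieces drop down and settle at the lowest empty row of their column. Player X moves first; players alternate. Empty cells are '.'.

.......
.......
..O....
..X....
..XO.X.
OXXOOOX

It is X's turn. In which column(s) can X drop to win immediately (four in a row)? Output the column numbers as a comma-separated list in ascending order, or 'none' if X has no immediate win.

Answer: none

Derivation:
col 0: drop X → no win
col 1: drop X → no win
col 2: drop X → no win
col 3: drop X → no win
col 4: drop X → no win
col 5: drop X → no win
col 6: drop X → no win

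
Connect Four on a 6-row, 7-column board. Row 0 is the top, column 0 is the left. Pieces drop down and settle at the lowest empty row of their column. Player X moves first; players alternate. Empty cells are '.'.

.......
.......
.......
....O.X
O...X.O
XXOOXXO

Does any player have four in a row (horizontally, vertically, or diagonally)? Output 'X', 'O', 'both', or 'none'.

none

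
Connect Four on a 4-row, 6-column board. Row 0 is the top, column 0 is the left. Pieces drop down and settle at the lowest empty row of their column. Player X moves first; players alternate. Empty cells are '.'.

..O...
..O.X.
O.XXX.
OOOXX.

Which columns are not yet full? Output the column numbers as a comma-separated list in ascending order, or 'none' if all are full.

col 0: top cell = '.' → open
col 1: top cell = '.' → open
col 2: top cell = 'O' → FULL
col 3: top cell = '.' → open
col 4: top cell = '.' → open
col 5: top cell = '.' → open

Answer: 0,1,3,4,5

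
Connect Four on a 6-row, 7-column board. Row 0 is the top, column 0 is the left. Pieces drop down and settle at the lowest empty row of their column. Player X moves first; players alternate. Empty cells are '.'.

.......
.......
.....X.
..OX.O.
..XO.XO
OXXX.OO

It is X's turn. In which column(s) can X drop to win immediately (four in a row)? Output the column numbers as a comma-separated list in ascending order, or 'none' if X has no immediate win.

Answer: 4

Derivation:
col 0: drop X → no win
col 1: drop X → no win
col 2: drop X → no win
col 3: drop X → no win
col 4: drop X → WIN!
col 5: drop X → no win
col 6: drop X → no win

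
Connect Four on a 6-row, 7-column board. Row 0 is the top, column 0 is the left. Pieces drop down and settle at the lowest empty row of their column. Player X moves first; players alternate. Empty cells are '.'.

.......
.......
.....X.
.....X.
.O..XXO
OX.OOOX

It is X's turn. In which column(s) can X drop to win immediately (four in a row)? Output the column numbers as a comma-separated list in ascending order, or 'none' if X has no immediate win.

Answer: 5

Derivation:
col 0: drop X → no win
col 1: drop X → no win
col 2: drop X → no win
col 3: drop X → no win
col 4: drop X → no win
col 5: drop X → WIN!
col 6: drop X → no win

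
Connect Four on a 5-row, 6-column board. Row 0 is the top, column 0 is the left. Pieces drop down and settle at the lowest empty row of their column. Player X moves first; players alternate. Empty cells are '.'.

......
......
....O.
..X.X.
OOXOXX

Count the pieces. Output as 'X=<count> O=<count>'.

X=5 O=4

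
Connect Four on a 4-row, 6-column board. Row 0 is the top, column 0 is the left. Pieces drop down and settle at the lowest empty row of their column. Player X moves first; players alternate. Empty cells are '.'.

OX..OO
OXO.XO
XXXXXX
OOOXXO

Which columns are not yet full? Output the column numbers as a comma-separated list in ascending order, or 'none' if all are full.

col 0: top cell = 'O' → FULL
col 1: top cell = 'X' → FULL
col 2: top cell = '.' → open
col 3: top cell = '.' → open
col 4: top cell = 'O' → FULL
col 5: top cell = 'O' → FULL

Answer: 2,3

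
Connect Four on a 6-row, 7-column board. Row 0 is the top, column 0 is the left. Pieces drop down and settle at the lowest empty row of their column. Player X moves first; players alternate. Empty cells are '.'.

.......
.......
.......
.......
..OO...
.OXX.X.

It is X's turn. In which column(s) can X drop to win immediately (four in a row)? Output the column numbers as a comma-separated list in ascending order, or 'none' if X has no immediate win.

col 0: drop X → no win
col 1: drop X → no win
col 2: drop X → no win
col 3: drop X → no win
col 4: drop X → WIN!
col 5: drop X → no win
col 6: drop X → no win

Answer: 4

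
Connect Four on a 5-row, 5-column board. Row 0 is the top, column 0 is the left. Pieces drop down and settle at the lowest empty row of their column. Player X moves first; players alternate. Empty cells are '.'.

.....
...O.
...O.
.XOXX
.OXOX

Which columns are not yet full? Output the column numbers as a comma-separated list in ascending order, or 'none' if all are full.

Answer: 0,1,2,3,4

Derivation:
col 0: top cell = '.' → open
col 1: top cell = '.' → open
col 2: top cell = '.' → open
col 3: top cell = '.' → open
col 4: top cell = '.' → open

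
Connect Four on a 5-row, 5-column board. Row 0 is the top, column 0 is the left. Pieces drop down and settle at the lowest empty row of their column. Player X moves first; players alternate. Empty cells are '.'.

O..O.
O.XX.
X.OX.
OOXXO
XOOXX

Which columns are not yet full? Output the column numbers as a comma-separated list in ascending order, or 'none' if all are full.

Answer: 1,2,4

Derivation:
col 0: top cell = 'O' → FULL
col 1: top cell = '.' → open
col 2: top cell = '.' → open
col 3: top cell = 'O' → FULL
col 4: top cell = '.' → open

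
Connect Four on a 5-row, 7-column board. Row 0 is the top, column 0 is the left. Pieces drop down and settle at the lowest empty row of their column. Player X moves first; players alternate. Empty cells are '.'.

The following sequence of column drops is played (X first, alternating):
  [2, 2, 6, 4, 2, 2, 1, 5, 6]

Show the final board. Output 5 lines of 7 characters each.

Move 1: X drops in col 2, lands at row 4
Move 2: O drops in col 2, lands at row 3
Move 3: X drops in col 6, lands at row 4
Move 4: O drops in col 4, lands at row 4
Move 5: X drops in col 2, lands at row 2
Move 6: O drops in col 2, lands at row 1
Move 7: X drops in col 1, lands at row 4
Move 8: O drops in col 5, lands at row 4
Move 9: X drops in col 6, lands at row 3

Answer: .......
..O....
..X....
..O...X
.XX.OOX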